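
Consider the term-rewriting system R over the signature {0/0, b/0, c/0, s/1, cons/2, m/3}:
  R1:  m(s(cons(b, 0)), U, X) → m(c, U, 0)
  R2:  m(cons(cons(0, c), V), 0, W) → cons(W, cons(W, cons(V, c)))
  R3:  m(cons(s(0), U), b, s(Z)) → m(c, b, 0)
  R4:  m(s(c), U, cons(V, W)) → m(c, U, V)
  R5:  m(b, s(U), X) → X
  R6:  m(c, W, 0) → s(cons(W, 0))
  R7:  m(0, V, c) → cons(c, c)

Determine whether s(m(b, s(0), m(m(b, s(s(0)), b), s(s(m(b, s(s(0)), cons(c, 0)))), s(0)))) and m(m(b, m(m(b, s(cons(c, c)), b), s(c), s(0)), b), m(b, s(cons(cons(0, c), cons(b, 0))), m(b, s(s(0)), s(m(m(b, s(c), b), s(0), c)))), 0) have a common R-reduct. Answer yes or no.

Reduce t₁ = s(m(b, s(0), m(m(b, s(s(0)), b), s(s(m(b, s(s(0)), cons(c, 0)))), s(0)))):
1. s(m(b, s(0), m(m(b, s(s(0)), b), s(s(m(b, s(s(0)), cons(c, 0)))), s(0))))  →  s(m(m(b, s(s(0)), b), s(s(m(b, s(s(0)), cons(c, 0)))), s(0)))   [R5 at 1]
2. s(m(m(b, s(s(0)), b), s(s(m(b, s(s(0)), cons(c, 0)))), s(0)))  →  s(m(b, s(s(m(b, s(s(0)), cons(c, 0)))), s(0)))   [R5 at 1.1]
3. s(m(b, s(s(m(b, s(s(0)), cons(c, 0)))), s(0)))  →  s(s(0))   [R5 at 1]

Reduce t₂ = m(m(b, m(m(b, s(cons(c, c)), b), s(c), s(0)), b), m(b, s(cons(cons(0, c), cons(b, 0))), m(b, s(s(0)), s(m(m(b, s(c), b), s(0), c)))), 0):
1. m(m(b, m(m(b, s(cons(c, c)), b), s(c), s(0)), b), m(b, s(cons(cons(0, c), cons(b, 0))), m(b, s(s(0)), s(m(m(b, s(c), b), s(0), c)))), 0)  →  m(m(b, m(b, s(c), s(0)), b), m(b, s(cons(cons(0, c), cons(b, 0))), m(b, s(s(0)), s(m(m(b, s(c), b), s(0), c)))), 0)   [R5 at 1.2.1]
2. m(m(b, m(b, s(c), s(0)), b), m(b, s(cons(cons(0, c), cons(b, 0))), m(b, s(s(0)), s(m(m(b, s(c), b), s(0), c)))), 0)  →  m(m(b, s(0), b), m(b, s(cons(cons(0, c), cons(b, 0))), m(b, s(s(0)), s(m(m(b, s(c), b), s(0), c)))), 0)   [R5 at 1.2]
3. m(m(b, s(0), b), m(b, s(cons(cons(0, c), cons(b, 0))), m(b, s(s(0)), s(m(m(b, s(c), b), s(0), c)))), 0)  →  m(b, m(b, s(cons(cons(0, c), cons(b, 0))), m(b, s(s(0)), s(m(m(b, s(c), b), s(0), c)))), 0)   [R5 at 1]
4. m(b, m(b, s(cons(cons(0, c), cons(b, 0))), m(b, s(s(0)), s(m(m(b, s(c), b), s(0), c)))), 0)  →  m(b, m(b, s(s(0)), s(m(m(b, s(c), b), s(0), c))), 0)   [R5 at 2]
5. m(b, m(b, s(s(0)), s(m(m(b, s(c), b), s(0), c))), 0)  →  m(b, s(m(m(b, s(c), b), s(0), c)), 0)   [R5 at 2]
6. m(b, s(m(m(b, s(c), b), s(0), c)), 0)  →  0   [R5 at ε]

no — NF(t₁) = s(s(0)), NF(t₂) = 0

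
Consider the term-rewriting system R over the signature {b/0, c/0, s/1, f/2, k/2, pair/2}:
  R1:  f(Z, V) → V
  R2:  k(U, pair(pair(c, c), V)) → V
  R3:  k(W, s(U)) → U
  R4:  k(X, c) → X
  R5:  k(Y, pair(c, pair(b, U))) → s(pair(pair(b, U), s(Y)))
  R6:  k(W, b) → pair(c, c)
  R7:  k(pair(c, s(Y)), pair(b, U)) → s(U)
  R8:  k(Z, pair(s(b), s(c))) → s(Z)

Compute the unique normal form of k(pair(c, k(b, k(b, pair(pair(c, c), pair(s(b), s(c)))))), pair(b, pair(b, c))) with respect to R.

s(pair(b, c))

1. k(pair(c, k(b, k(b, pair(pair(c, c), pair(s(b), s(c)))))), pair(b, pair(b, c)))  →  k(pair(c, k(b, pair(s(b), s(c)))), pair(b, pair(b, c)))   [R2 at 1.2.2]
2. k(pair(c, k(b, pair(s(b), s(c)))), pair(b, pair(b, c)))  →  k(pair(c, s(b)), pair(b, pair(b, c)))   [R8 at 1.2]
3. k(pair(c, s(b)), pair(b, pair(b, c)))  →  s(pair(b, c))   [R7 at ε]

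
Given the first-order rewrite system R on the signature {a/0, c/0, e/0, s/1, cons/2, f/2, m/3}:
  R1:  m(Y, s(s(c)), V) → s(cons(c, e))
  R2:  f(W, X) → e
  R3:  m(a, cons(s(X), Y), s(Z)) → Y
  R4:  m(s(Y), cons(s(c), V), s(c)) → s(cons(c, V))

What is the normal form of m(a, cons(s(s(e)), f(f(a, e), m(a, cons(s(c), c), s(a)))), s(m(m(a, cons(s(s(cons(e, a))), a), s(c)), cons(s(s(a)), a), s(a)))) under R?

1. m(a, cons(s(s(e)), f(f(a, e), m(a, cons(s(c), c), s(a)))), s(m(m(a, cons(s(s(cons(e, a))), a), s(c)), cons(s(s(a)), a), s(a))))  →  f(f(a, e), m(a, cons(s(c), c), s(a)))   [R3 at ε]
2. f(f(a, e), m(a, cons(s(c), c), s(a)))  →  e   [R2 at ε]

e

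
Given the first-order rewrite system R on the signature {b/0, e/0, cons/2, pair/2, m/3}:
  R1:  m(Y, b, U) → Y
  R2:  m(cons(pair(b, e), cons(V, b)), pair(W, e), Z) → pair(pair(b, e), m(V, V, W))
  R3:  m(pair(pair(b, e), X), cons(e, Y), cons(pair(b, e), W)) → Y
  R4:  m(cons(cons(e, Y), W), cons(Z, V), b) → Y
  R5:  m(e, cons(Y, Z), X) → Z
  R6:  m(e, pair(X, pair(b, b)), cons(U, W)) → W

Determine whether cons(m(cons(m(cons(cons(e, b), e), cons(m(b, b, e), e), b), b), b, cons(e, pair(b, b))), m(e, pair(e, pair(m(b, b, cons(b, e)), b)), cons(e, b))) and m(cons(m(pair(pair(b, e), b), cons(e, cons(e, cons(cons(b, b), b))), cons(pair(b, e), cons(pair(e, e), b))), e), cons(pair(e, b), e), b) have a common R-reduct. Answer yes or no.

yes — NF(t₁) = cons(cons(b, b), b), NF(t₂) = cons(cons(b, b), b)

Reduce t₁ = cons(m(cons(m(cons(cons(e, b), e), cons(m(b, b, e), e), b), b), b, cons(e, pair(b, b))), m(e, pair(e, pair(m(b, b, cons(b, e)), b)), cons(e, b))):
1. cons(m(cons(m(cons(cons(e, b), e), cons(m(b, b, e), e), b), b), b, cons(e, pair(b, b))), m(e, pair(e, pair(m(b, b, cons(b, e)), b)), cons(e, b)))  →  cons(cons(m(cons(cons(e, b), e), cons(m(b, b, e), e), b), b), m(e, pair(e, pair(m(b, b, cons(b, e)), b)), cons(e, b)))   [R1 at 1]
2. cons(cons(m(cons(cons(e, b), e), cons(m(b, b, e), e), b), b), m(e, pair(e, pair(m(b, b, cons(b, e)), b)), cons(e, b)))  →  cons(cons(b, b), m(e, pair(e, pair(m(b, b, cons(b, e)), b)), cons(e, b)))   [R4 at 1.1]
3. cons(cons(b, b), m(e, pair(e, pair(m(b, b, cons(b, e)), b)), cons(e, b)))  →  cons(cons(b, b), m(e, pair(e, pair(b, b)), cons(e, b)))   [R1 at 2.2.2.1]
4. cons(cons(b, b), m(e, pair(e, pair(b, b)), cons(e, b)))  →  cons(cons(b, b), b)   [R6 at 2]

Reduce t₂ = m(cons(m(pair(pair(b, e), b), cons(e, cons(e, cons(cons(b, b), b))), cons(pair(b, e), cons(pair(e, e), b))), e), cons(pair(e, b), e), b):
1. m(cons(m(pair(pair(b, e), b), cons(e, cons(e, cons(cons(b, b), b))), cons(pair(b, e), cons(pair(e, e), b))), e), cons(pair(e, b), e), b)  →  m(cons(cons(e, cons(cons(b, b), b)), e), cons(pair(e, b), e), b)   [R3 at 1.1]
2. m(cons(cons(e, cons(cons(b, b), b)), e), cons(pair(e, b), e), b)  →  cons(cons(b, b), b)   [R4 at ε]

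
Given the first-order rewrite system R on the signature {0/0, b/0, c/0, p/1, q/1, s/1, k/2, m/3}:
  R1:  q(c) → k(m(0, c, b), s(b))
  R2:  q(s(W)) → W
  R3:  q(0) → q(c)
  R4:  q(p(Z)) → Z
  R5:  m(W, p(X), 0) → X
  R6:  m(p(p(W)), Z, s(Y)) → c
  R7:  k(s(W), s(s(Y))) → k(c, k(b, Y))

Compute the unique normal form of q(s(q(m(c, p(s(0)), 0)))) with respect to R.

1. q(s(q(m(c, p(s(0)), 0))))  →  q(m(c, p(s(0)), 0))   [R2 at ε]
2. q(m(c, p(s(0)), 0))  →  q(s(0))   [R5 at 1]
3. q(s(0))  →  0   [R2 at ε]

0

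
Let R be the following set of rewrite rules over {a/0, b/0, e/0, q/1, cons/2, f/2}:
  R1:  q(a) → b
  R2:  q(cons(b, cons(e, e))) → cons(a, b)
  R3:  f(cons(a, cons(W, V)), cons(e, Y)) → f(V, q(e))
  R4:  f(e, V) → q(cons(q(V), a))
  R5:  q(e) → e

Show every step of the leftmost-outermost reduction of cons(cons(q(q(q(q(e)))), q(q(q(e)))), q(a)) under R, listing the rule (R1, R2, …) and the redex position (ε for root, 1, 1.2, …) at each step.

1. cons(cons(q(q(q(q(e)))), q(q(q(e)))), q(a))  →  cons(cons(q(q(q(e))), q(q(q(e)))), q(a))   [R5 at 1.1.1.1.1]
2. cons(cons(q(q(q(e))), q(q(q(e)))), q(a))  →  cons(cons(q(q(e)), q(q(q(e)))), q(a))   [R5 at 1.1.1.1]
3. cons(cons(q(q(e)), q(q(q(e)))), q(a))  →  cons(cons(q(e), q(q(q(e)))), q(a))   [R5 at 1.1.1]
4. cons(cons(q(e), q(q(q(e)))), q(a))  →  cons(cons(e, q(q(q(e)))), q(a))   [R5 at 1.1]
5. cons(cons(e, q(q(q(e)))), q(a))  →  cons(cons(e, q(q(e))), q(a))   [R5 at 1.2.1.1]
6. cons(cons(e, q(q(e))), q(a))  →  cons(cons(e, q(e)), q(a))   [R5 at 1.2.1]
7. cons(cons(e, q(e)), q(a))  →  cons(cons(e, e), q(a))   [R5 at 1.2]
8. cons(cons(e, e), q(a))  →  cons(cons(e, e), b)   [R1 at 2]

cons(cons(e, e), b)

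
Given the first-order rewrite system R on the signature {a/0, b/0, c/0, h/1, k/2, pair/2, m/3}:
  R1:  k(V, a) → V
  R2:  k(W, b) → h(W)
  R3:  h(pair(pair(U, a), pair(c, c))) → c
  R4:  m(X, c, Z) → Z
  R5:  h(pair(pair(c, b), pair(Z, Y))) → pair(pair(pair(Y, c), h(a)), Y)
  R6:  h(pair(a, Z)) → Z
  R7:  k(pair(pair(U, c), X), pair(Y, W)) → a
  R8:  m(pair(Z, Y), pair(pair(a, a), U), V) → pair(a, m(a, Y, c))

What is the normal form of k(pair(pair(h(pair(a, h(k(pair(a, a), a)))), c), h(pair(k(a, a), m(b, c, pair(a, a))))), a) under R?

1. k(pair(pair(h(pair(a, h(k(pair(a, a), a)))), c), h(pair(k(a, a), m(b, c, pair(a, a))))), a)  →  pair(pair(h(pair(a, h(k(pair(a, a), a)))), c), h(pair(k(a, a), m(b, c, pair(a, a)))))   [R1 at ε]
2. pair(pair(h(pair(a, h(k(pair(a, a), a)))), c), h(pair(k(a, a), m(b, c, pair(a, a)))))  →  pair(pair(h(k(pair(a, a), a)), c), h(pair(k(a, a), m(b, c, pair(a, a)))))   [R6 at 1.1]
3. pair(pair(h(k(pair(a, a), a)), c), h(pair(k(a, a), m(b, c, pair(a, a)))))  →  pair(pair(h(pair(a, a)), c), h(pair(k(a, a), m(b, c, pair(a, a)))))   [R1 at 1.1.1]
4. pair(pair(h(pair(a, a)), c), h(pair(k(a, a), m(b, c, pair(a, a)))))  →  pair(pair(a, c), h(pair(k(a, a), m(b, c, pair(a, a)))))   [R6 at 1.1]
5. pair(pair(a, c), h(pair(k(a, a), m(b, c, pair(a, a)))))  →  pair(pair(a, c), h(pair(a, m(b, c, pair(a, a)))))   [R1 at 2.1.1]
6. pair(pair(a, c), h(pair(a, m(b, c, pair(a, a)))))  →  pair(pair(a, c), m(b, c, pair(a, a)))   [R6 at 2]
7. pair(pair(a, c), m(b, c, pair(a, a)))  →  pair(pair(a, c), pair(a, a))   [R4 at 2]

pair(pair(a, c), pair(a, a))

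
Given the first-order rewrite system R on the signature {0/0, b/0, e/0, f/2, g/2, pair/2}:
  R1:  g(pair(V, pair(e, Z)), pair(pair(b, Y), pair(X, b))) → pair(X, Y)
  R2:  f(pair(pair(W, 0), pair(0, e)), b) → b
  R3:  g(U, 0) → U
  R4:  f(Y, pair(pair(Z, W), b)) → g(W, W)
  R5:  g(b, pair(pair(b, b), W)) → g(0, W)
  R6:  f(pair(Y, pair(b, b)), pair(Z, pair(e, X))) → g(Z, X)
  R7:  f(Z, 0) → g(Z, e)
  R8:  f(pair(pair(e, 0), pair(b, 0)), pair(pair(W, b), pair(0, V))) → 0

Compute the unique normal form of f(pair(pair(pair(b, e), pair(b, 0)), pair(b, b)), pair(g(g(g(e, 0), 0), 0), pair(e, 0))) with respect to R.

e

1. f(pair(pair(pair(b, e), pair(b, 0)), pair(b, b)), pair(g(g(g(e, 0), 0), 0), pair(e, 0)))  →  g(g(g(g(e, 0), 0), 0), 0)   [R6 at ε]
2. g(g(g(g(e, 0), 0), 0), 0)  →  g(g(g(e, 0), 0), 0)   [R3 at ε]
3. g(g(g(e, 0), 0), 0)  →  g(g(e, 0), 0)   [R3 at ε]
4. g(g(e, 0), 0)  →  g(e, 0)   [R3 at ε]
5. g(e, 0)  →  e   [R3 at ε]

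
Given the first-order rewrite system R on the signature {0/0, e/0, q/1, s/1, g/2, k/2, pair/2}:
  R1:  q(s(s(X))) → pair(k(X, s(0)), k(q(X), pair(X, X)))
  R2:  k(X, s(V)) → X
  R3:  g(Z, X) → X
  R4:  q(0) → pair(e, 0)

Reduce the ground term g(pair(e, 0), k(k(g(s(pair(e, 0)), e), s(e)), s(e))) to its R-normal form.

1. g(pair(e, 0), k(k(g(s(pair(e, 0)), e), s(e)), s(e)))  →  k(k(g(s(pair(e, 0)), e), s(e)), s(e))   [R3 at ε]
2. k(k(g(s(pair(e, 0)), e), s(e)), s(e))  →  k(g(s(pair(e, 0)), e), s(e))   [R2 at ε]
3. k(g(s(pair(e, 0)), e), s(e))  →  g(s(pair(e, 0)), e)   [R2 at ε]
4. g(s(pair(e, 0)), e)  →  e   [R3 at ε]

e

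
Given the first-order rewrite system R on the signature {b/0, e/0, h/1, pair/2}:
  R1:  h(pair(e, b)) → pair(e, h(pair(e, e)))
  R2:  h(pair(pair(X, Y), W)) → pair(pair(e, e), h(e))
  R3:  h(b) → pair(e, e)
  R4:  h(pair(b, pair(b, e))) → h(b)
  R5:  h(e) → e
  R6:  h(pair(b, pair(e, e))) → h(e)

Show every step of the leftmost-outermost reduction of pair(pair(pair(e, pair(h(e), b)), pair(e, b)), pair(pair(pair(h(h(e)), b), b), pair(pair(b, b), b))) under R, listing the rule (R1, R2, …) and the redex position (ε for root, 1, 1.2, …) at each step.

1. pair(pair(pair(e, pair(h(e), b)), pair(e, b)), pair(pair(pair(h(h(e)), b), b), pair(pair(b, b), b)))  →  pair(pair(pair(e, pair(e, b)), pair(e, b)), pair(pair(pair(h(h(e)), b), b), pair(pair(b, b), b)))   [R5 at 1.1.2.1]
2. pair(pair(pair(e, pair(e, b)), pair(e, b)), pair(pair(pair(h(h(e)), b), b), pair(pair(b, b), b)))  →  pair(pair(pair(e, pair(e, b)), pair(e, b)), pair(pair(pair(h(e), b), b), pair(pair(b, b), b)))   [R5 at 2.1.1.1.1]
3. pair(pair(pair(e, pair(e, b)), pair(e, b)), pair(pair(pair(h(e), b), b), pair(pair(b, b), b)))  →  pair(pair(pair(e, pair(e, b)), pair(e, b)), pair(pair(pair(e, b), b), pair(pair(b, b), b)))   [R5 at 2.1.1.1]

pair(pair(pair(e, pair(e, b)), pair(e, b)), pair(pair(pair(e, b), b), pair(pair(b, b), b)))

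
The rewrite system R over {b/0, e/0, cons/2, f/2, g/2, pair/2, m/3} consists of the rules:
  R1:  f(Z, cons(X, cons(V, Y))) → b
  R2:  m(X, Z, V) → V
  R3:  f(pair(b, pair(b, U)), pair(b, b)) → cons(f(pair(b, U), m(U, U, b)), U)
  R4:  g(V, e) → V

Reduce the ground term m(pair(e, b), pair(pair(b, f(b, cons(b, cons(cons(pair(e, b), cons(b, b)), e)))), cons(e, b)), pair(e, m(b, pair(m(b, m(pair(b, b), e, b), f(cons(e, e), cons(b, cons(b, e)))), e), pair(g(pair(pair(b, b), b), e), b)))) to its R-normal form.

pair(e, pair(pair(pair(b, b), b), b))

1. m(pair(e, b), pair(pair(b, f(b, cons(b, cons(cons(pair(e, b), cons(b, b)), e)))), cons(e, b)), pair(e, m(b, pair(m(b, m(pair(b, b), e, b), f(cons(e, e), cons(b, cons(b, e)))), e), pair(g(pair(pair(b, b), b), e), b))))  →  pair(e, m(b, pair(m(b, m(pair(b, b), e, b), f(cons(e, e), cons(b, cons(b, e)))), e), pair(g(pair(pair(b, b), b), e), b)))   [R2 at ε]
2. pair(e, m(b, pair(m(b, m(pair(b, b), e, b), f(cons(e, e), cons(b, cons(b, e)))), e), pair(g(pair(pair(b, b), b), e), b)))  →  pair(e, pair(g(pair(pair(b, b), b), e), b))   [R2 at 2]
3. pair(e, pair(g(pair(pair(b, b), b), e), b))  →  pair(e, pair(pair(pair(b, b), b), b))   [R4 at 2.1]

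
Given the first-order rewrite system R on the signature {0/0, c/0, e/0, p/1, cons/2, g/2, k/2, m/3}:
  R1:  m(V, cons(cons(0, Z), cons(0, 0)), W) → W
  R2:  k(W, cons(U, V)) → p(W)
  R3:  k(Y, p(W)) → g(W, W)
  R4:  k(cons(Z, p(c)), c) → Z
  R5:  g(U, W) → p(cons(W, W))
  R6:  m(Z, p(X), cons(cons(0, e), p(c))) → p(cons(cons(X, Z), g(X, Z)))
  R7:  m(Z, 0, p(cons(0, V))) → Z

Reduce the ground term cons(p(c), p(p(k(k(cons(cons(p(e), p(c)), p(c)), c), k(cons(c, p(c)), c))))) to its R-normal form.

1. cons(p(c), p(p(k(k(cons(cons(p(e), p(c)), p(c)), c), k(cons(c, p(c)), c)))))  →  cons(p(c), p(p(k(cons(p(e), p(c)), k(cons(c, p(c)), c)))))   [R4 at 2.1.1.1]
2. cons(p(c), p(p(k(cons(p(e), p(c)), k(cons(c, p(c)), c)))))  →  cons(p(c), p(p(k(cons(p(e), p(c)), c))))   [R4 at 2.1.1.2]
3. cons(p(c), p(p(k(cons(p(e), p(c)), c))))  →  cons(p(c), p(p(p(e))))   [R4 at 2.1.1]

cons(p(c), p(p(p(e))))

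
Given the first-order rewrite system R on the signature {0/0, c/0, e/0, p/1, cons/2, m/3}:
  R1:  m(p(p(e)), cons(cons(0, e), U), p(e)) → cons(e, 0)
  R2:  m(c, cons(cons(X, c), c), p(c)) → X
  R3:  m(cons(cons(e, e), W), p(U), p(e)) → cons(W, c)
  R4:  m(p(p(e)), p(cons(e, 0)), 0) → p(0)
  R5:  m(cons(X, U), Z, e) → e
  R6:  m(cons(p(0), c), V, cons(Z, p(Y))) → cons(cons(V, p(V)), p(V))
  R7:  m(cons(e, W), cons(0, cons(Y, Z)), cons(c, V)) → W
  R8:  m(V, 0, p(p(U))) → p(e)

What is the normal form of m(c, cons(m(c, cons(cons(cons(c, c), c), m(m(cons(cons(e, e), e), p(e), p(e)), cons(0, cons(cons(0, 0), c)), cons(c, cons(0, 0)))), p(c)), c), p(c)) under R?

1. m(c, cons(m(c, cons(cons(cons(c, c), c), m(m(cons(cons(e, e), e), p(e), p(e)), cons(0, cons(cons(0, 0), c)), cons(c, cons(0, 0)))), p(c)), c), p(c))  →  m(c, cons(m(c, cons(cons(cons(c, c), c), m(cons(e, c), cons(0, cons(cons(0, 0), c)), cons(c, cons(0, 0)))), p(c)), c), p(c))   [R3 at 2.1.2.2.1]
2. m(c, cons(m(c, cons(cons(cons(c, c), c), m(cons(e, c), cons(0, cons(cons(0, 0), c)), cons(c, cons(0, 0)))), p(c)), c), p(c))  →  m(c, cons(m(c, cons(cons(cons(c, c), c), c), p(c)), c), p(c))   [R7 at 2.1.2.2]
3. m(c, cons(m(c, cons(cons(cons(c, c), c), c), p(c)), c), p(c))  →  m(c, cons(cons(c, c), c), p(c))   [R2 at 2.1]
4. m(c, cons(cons(c, c), c), p(c))  →  c   [R2 at ε]

c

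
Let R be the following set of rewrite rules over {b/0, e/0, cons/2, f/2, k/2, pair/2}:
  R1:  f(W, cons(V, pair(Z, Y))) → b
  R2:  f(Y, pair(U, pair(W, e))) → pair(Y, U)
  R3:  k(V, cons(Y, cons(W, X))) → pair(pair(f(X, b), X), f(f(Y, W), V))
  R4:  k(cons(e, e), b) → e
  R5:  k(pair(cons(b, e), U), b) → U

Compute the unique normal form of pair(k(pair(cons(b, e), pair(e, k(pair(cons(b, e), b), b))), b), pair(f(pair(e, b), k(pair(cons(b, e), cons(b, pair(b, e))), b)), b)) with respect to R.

pair(pair(e, b), pair(b, b))

1. pair(k(pair(cons(b, e), pair(e, k(pair(cons(b, e), b), b))), b), pair(f(pair(e, b), k(pair(cons(b, e), cons(b, pair(b, e))), b)), b))  →  pair(pair(e, k(pair(cons(b, e), b), b)), pair(f(pair(e, b), k(pair(cons(b, e), cons(b, pair(b, e))), b)), b))   [R5 at 1]
2. pair(pair(e, k(pair(cons(b, e), b), b)), pair(f(pair(e, b), k(pair(cons(b, e), cons(b, pair(b, e))), b)), b))  →  pair(pair(e, b), pair(f(pair(e, b), k(pair(cons(b, e), cons(b, pair(b, e))), b)), b))   [R5 at 1.2]
3. pair(pair(e, b), pair(f(pair(e, b), k(pair(cons(b, e), cons(b, pair(b, e))), b)), b))  →  pair(pair(e, b), pair(f(pair(e, b), cons(b, pair(b, e))), b))   [R5 at 2.1.2]
4. pair(pair(e, b), pair(f(pair(e, b), cons(b, pair(b, e))), b))  →  pair(pair(e, b), pair(b, b))   [R1 at 2.1]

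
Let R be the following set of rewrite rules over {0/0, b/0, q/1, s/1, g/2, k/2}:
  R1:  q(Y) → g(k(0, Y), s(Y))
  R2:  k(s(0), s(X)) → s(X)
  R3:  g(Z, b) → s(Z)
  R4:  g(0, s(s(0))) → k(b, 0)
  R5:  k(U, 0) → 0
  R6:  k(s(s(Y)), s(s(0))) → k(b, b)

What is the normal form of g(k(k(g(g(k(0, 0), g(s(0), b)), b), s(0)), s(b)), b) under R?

s(s(b))

1. g(k(k(g(g(k(0, 0), g(s(0), b)), b), s(0)), s(b)), b)  →  s(k(k(g(g(k(0, 0), g(s(0), b)), b), s(0)), s(b)))   [R3 at ε]
2. s(k(k(g(g(k(0, 0), g(s(0), b)), b), s(0)), s(b)))  →  s(k(k(s(g(k(0, 0), g(s(0), b))), s(0)), s(b)))   [R3 at 1.1.1]
3. s(k(k(s(g(k(0, 0), g(s(0), b))), s(0)), s(b)))  →  s(k(k(s(g(0, g(s(0), b))), s(0)), s(b)))   [R5 at 1.1.1.1.1]
4. s(k(k(s(g(0, g(s(0), b))), s(0)), s(b)))  →  s(k(k(s(g(0, s(s(0)))), s(0)), s(b)))   [R3 at 1.1.1.1.2]
5. s(k(k(s(g(0, s(s(0)))), s(0)), s(b)))  →  s(k(k(s(k(b, 0)), s(0)), s(b)))   [R4 at 1.1.1.1]
6. s(k(k(s(k(b, 0)), s(0)), s(b)))  →  s(k(k(s(0), s(0)), s(b)))   [R5 at 1.1.1.1]
7. s(k(k(s(0), s(0)), s(b)))  →  s(k(s(0), s(b)))   [R2 at 1.1]
8. s(k(s(0), s(b)))  →  s(s(b))   [R2 at 1]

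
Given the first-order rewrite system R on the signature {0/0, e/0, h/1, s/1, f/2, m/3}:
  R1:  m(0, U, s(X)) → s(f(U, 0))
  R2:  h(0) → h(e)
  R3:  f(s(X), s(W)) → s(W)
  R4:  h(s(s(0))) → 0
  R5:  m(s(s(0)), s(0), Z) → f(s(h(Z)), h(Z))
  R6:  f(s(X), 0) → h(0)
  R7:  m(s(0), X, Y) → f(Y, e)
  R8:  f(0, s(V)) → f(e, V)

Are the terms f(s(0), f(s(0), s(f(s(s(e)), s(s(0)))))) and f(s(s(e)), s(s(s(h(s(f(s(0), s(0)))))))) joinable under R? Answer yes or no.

yes — NF(t₁) = s(s(s(0))), NF(t₂) = s(s(s(0)))

Reduce t₁ = f(s(0), f(s(0), s(f(s(s(e)), s(s(0)))))):
1. f(s(0), f(s(0), s(f(s(s(e)), s(s(0))))))  →  f(s(0), s(f(s(s(e)), s(s(0)))))   [R3 at 2]
2. f(s(0), s(f(s(s(e)), s(s(0)))))  →  s(f(s(s(e)), s(s(0))))   [R3 at ε]
3. s(f(s(s(e)), s(s(0))))  →  s(s(s(0)))   [R3 at 1]

Reduce t₂ = f(s(s(e)), s(s(s(h(s(f(s(0), s(0)))))))):
1. f(s(s(e)), s(s(s(h(s(f(s(0), s(0))))))))  →  s(s(s(h(s(f(s(0), s(0)))))))   [R3 at ε]
2. s(s(s(h(s(f(s(0), s(0)))))))  →  s(s(s(h(s(s(0))))))   [R3 at 1.1.1.1.1]
3. s(s(s(h(s(s(0))))))  →  s(s(s(0)))   [R4 at 1.1.1]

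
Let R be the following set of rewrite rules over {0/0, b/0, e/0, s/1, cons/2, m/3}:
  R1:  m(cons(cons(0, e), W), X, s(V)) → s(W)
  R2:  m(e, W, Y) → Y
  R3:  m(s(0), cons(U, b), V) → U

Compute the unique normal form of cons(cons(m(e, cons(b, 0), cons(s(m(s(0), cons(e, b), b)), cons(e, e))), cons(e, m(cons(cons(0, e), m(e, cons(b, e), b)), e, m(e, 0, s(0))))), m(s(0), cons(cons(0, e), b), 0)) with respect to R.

cons(cons(cons(s(e), cons(e, e)), cons(e, s(b))), cons(0, e))

1. cons(cons(m(e, cons(b, 0), cons(s(m(s(0), cons(e, b), b)), cons(e, e))), cons(e, m(cons(cons(0, e), m(e, cons(b, e), b)), e, m(e, 0, s(0))))), m(s(0), cons(cons(0, e), b), 0))  →  cons(cons(cons(s(m(s(0), cons(e, b), b)), cons(e, e)), cons(e, m(cons(cons(0, e), m(e, cons(b, e), b)), e, m(e, 0, s(0))))), m(s(0), cons(cons(0, e), b), 0))   [R2 at 1.1]
2. cons(cons(cons(s(m(s(0), cons(e, b), b)), cons(e, e)), cons(e, m(cons(cons(0, e), m(e, cons(b, e), b)), e, m(e, 0, s(0))))), m(s(0), cons(cons(0, e), b), 0))  →  cons(cons(cons(s(e), cons(e, e)), cons(e, m(cons(cons(0, e), m(e, cons(b, e), b)), e, m(e, 0, s(0))))), m(s(0), cons(cons(0, e), b), 0))   [R3 at 1.1.1.1]
3. cons(cons(cons(s(e), cons(e, e)), cons(e, m(cons(cons(0, e), m(e, cons(b, e), b)), e, m(e, 0, s(0))))), m(s(0), cons(cons(0, e), b), 0))  →  cons(cons(cons(s(e), cons(e, e)), cons(e, m(cons(cons(0, e), b), e, m(e, 0, s(0))))), m(s(0), cons(cons(0, e), b), 0))   [R2 at 1.2.2.1.2]
4. cons(cons(cons(s(e), cons(e, e)), cons(e, m(cons(cons(0, e), b), e, m(e, 0, s(0))))), m(s(0), cons(cons(0, e), b), 0))  →  cons(cons(cons(s(e), cons(e, e)), cons(e, m(cons(cons(0, e), b), e, s(0)))), m(s(0), cons(cons(0, e), b), 0))   [R2 at 1.2.2.3]
5. cons(cons(cons(s(e), cons(e, e)), cons(e, m(cons(cons(0, e), b), e, s(0)))), m(s(0), cons(cons(0, e), b), 0))  →  cons(cons(cons(s(e), cons(e, e)), cons(e, s(b))), m(s(0), cons(cons(0, e), b), 0))   [R1 at 1.2.2]
6. cons(cons(cons(s(e), cons(e, e)), cons(e, s(b))), m(s(0), cons(cons(0, e), b), 0))  →  cons(cons(cons(s(e), cons(e, e)), cons(e, s(b))), cons(0, e))   [R3 at 2]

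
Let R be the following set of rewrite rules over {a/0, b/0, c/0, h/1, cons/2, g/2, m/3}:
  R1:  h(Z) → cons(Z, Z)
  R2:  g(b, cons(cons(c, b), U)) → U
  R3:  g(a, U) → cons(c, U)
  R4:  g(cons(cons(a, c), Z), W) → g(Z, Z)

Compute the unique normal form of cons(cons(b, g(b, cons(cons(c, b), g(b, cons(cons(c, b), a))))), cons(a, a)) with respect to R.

cons(cons(b, a), cons(a, a))

1. cons(cons(b, g(b, cons(cons(c, b), g(b, cons(cons(c, b), a))))), cons(a, a))  →  cons(cons(b, g(b, cons(cons(c, b), a))), cons(a, a))   [R2 at 1.2]
2. cons(cons(b, g(b, cons(cons(c, b), a))), cons(a, a))  →  cons(cons(b, a), cons(a, a))   [R2 at 1.2]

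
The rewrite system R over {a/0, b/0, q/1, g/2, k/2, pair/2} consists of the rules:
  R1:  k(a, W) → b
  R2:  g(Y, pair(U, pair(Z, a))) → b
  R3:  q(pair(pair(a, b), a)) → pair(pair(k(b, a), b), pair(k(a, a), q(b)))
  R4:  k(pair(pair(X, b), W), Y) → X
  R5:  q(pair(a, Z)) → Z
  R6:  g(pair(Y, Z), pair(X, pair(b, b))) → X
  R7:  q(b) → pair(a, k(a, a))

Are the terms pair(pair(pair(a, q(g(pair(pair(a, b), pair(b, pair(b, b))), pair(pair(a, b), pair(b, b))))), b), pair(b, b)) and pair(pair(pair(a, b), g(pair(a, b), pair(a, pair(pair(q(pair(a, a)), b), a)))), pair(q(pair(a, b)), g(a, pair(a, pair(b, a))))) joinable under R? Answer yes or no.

yes — NF(t₁) = pair(pair(pair(a, b), b), pair(b, b)), NF(t₂) = pair(pair(pair(a, b), b), pair(b, b))

Reduce t₁ = pair(pair(pair(a, q(g(pair(pair(a, b), pair(b, pair(b, b))), pair(pair(a, b), pair(b, b))))), b), pair(b, b)):
1. pair(pair(pair(a, q(g(pair(pair(a, b), pair(b, pair(b, b))), pair(pair(a, b), pair(b, b))))), b), pair(b, b))  →  pair(pair(pair(a, q(pair(a, b))), b), pair(b, b))   [R6 at 1.1.2.1]
2. pair(pair(pair(a, q(pair(a, b))), b), pair(b, b))  →  pair(pair(pair(a, b), b), pair(b, b))   [R5 at 1.1.2]

Reduce t₂ = pair(pair(pair(a, b), g(pair(a, b), pair(a, pair(pair(q(pair(a, a)), b), a)))), pair(q(pair(a, b)), g(a, pair(a, pair(b, a))))):
1. pair(pair(pair(a, b), g(pair(a, b), pair(a, pair(pair(q(pair(a, a)), b), a)))), pair(q(pair(a, b)), g(a, pair(a, pair(b, a)))))  →  pair(pair(pair(a, b), b), pair(q(pair(a, b)), g(a, pair(a, pair(b, a)))))   [R2 at 1.2]
2. pair(pair(pair(a, b), b), pair(q(pair(a, b)), g(a, pair(a, pair(b, a)))))  →  pair(pair(pair(a, b), b), pair(b, g(a, pair(a, pair(b, a)))))   [R5 at 2.1]
3. pair(pair(pair(a, b), b), pair(b, g(a, pair(a, pair(b, a)))))  →  pair(pair(pair(a, b), b), pair(b, b))   [R2 at 2.2]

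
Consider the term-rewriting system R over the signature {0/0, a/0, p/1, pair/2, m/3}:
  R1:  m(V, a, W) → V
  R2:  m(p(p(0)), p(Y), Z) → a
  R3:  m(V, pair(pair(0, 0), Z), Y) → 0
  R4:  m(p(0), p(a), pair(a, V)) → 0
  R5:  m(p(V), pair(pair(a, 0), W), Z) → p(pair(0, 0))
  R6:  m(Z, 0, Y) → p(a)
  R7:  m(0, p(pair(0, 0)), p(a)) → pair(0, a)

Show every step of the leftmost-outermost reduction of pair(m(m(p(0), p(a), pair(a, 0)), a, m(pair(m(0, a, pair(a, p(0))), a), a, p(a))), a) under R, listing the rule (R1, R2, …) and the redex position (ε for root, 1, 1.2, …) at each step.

pair(0, a)

1. pair(m(m(p(0), p(a), pair(a, 0)), a, m(pair(m(0, a, pair(a, p(0))), a), a, p(a))), a)  →  pair(m(p(0), p(a), pair(a, 0)), a)   [R1 at 1]
2. pair(m(p(0), p(a), pair(a, 0)), a)  →  pair(0, a)   [R4 at 1]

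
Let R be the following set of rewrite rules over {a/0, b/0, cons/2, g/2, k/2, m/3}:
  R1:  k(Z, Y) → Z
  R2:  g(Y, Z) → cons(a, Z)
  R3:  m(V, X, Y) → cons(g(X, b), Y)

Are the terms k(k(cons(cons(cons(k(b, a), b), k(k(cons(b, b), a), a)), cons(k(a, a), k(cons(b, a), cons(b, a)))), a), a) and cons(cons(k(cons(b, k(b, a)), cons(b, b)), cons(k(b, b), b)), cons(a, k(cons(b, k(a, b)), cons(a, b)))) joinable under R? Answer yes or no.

yes — NF(t₁) = cons(cons(cons(b, b), cons(b, b)), cons(a, cons(b, a))), NF(t₂) = cons(cons(cons(b, b), cons(b, b)), cons(a, cons(b, a)))

Reduce t₁ = k(k(cons(cons(cons(k(b, a), b), k(k(cons(b, b), a), a)), cons(k(a, a), k(cons(b, a), cons(b, a)))), a), a):
1. k(k(cons(cons(cons(k(b, a), b), k(k(cons(b, b), a), a)), cons(k(a, a), k(cons(b, a), cons(b, a)))), a), a)  →  k(cons(cons(cons(k(b, a), b), k(k(cons(b, b), a), a)), cons(k(a, a), k(cons(b, a), cons(b, a)))), a)   [R1 at ε]
2. k(cons(cons(cons(k(b, a), b), k(k(cons(b, b), a), a)), cons(k(a, a), k(cons(b, a), cons(b, a)))), a)  →  cons(cons(cons(k(b, a), b), k(k(cons(b, b), a), a)), cons(k(a, a), k(cons(b, a), cons(b, a))))   [R1 at ε]
3. cons(cons(cons(k(b, a), b), k(k(cons(b, b), a), a)), cons(k(a, a), k(cons(b, a), cons(b, a))))  →  cons(cons(cons(b, b), k(k(cons(b, b), a), a)), cons(k(a, a), k(cons(b, a), cons(b, a))))   [R1 at 1.1.1]
4. cons(cons(cons(b, b), k(k(cons(b, b), a), a)), cons(k(a, a), k(cons(b, a), cons(b, a))))  →  cons(cons(cons(b, b), k(cons(b, b), a)), cons(k(a, a), k(cons(b, a), cons(b, a))))   [R1 at 1.2]
5. cons(cons(cons(b, b), k(cons(b, b), a)), cons(k(a, a), k(cons(b, a), cons(b, a))))  →  cons(cons(cons(b, b), cons(b, b)), cons(k(a, a), k(cons(b, a), cons(b, a))))   [R1 at 1.2]
6. cons(cons(cons(b, b), cons(b, b)), cons(k(a, a), k(cons(b, a), cons(b, a))))  →  cons(cons(cons(b, b), cons(b, b)), cons(a, k(cons(b, a), cons(b, a))))   [R1 at 2.1]
7. cons(cons(cons(b, b), cons(b, b)), cons(a, k(cons(b, a), cons(b, a))))  →  cons(cons(cons(b, b), cons(b, b)), cons(a, cons(b, a)))   [R1 at 2.2]

Reduce t₂ = cons(cons(k(cons(b, k(b, a)), cons(b, b)), cons(k(b, b), b)), cons(a, k(cons(b, k(a, b)), cons(a, b)))):
1. cons(cons(k(cons(b, k(b, a)), cons(b, b)), cons(k(b, b), b)), cons(a, k(cons(b, k(a, b)), cons(a, b))))  →  cons(cons(cons(b, k(b, a)), cons(k(b, b), b)), cons(a, k(cons(b, k(a, b)), cons(a, b))))   [R1 at 1.1]
2. cons(cons(cons(b, k(b, a)), cons(k(b, b), b)), cons(a, k(cons(b, k(a, b)), cons(a, b))))  →  cons(cons(cons(b, b), cons(k(b, b), b)), cons(a, k(cons(b, k(a, b)), cons(a, b))))   [R1 at 1.1.2]
3. cons(cons(cons(b, b), cons(k(b, b), b)), cons(a, k(cons(b, k(a, b)), cons(a, b))))  →  cons(cons(cons(b, b), cons(b, b)), cons(a, k(cons(b, k(a, b)), cons(a, b))))   [R1 at 1.2.1]
4. cons(cons(cons(b, b), cons(b, b)), cons(a, k(cons(b, k(a, b)), cons(a, b))))  →  cons(cons(cons(b, b), cons(b, b)), cons(a, cons(b, k(a, b))))   [R1 at 2.2]
5. cons(cons(cons(b, b), cons(b, b)), cons(a, cons(b, k(a, b))))  →  cons(cons(cons(b, b), cons(b, b)), cons(a, cons(b, a)))   [R1 at 2.2.2]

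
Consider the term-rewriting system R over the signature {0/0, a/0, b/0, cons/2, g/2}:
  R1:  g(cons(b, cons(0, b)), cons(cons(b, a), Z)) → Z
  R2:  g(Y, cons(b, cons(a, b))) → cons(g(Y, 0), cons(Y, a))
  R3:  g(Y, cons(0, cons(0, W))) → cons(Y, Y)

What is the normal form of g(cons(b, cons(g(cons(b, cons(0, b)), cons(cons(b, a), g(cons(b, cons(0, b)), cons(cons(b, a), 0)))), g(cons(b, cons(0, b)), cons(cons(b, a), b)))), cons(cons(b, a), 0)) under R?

0

1. g(cons(b, cons(g(cons(b, cons(0, b)), cons(cons(b, a), g(cons(b, cons(0, b)), cons(cons(b, a), 0)))), g(cons(b, cons(0, b)), cons(cons(b, a), b)))), cons(cons(b, a), 0))  →  g(cons(b, cons(g(cons(b, cons(0, b)), cons(cons(b, a), 0)), g(cons(b, cons(0, b)), cons(cons(b, a), b)))), cons(cons(b, a), 0))   [R1 at 1.2.1]
2. g(cons(b, cons(g(cons(b, cons(0, b)), cons(cons(b, a), 0)), g(cons(b, cons(0, b)), cons(cons(b, a), b)))), cons(cons(b, a), 0))  →  g(cons(b, cons(0, g(cons(b, cons(0, b)), cons(cons(b, a), b)))), cons(cons(b, a), 0))   [R1 at 1.2.1]
3. g(cons(b, cons(0, g(cons(b, cons(0, b)), cons(cons(b, a), b)))), cons(cons(b, a), 0))  →  g(cons(b, cons(0, b)), cons(cons(b, a), 0))   [R1 at 1.2.2]
4. g(cons(b, cons(0, b)), cons(cons(b, a), 0))  →  0   [R1 at ε]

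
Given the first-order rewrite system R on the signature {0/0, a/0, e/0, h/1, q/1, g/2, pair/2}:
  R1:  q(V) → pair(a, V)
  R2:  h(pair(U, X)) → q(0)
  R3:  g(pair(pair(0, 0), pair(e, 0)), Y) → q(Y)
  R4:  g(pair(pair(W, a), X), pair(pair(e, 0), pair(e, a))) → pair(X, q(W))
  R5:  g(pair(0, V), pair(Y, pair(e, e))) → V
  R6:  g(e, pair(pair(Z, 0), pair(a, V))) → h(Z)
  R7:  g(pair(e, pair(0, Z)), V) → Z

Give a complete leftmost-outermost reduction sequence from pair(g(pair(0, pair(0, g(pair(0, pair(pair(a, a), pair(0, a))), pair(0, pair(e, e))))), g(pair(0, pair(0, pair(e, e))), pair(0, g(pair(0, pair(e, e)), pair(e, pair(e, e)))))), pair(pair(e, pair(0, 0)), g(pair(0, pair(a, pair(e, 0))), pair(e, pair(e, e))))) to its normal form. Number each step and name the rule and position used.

pair(pair(0, pair(pair(a, a), pair(0, a))), pair(pair(e, pair(0, 0)), pair(a, pair(e, 0))))

1. pair(g(pair(0, pair(0, g(pair(0, pair(pair(a, a), pair(0, a))), pair(0, pair(e, e))))), g(pair(0, pair(0, pair(e, e))), pair(0, g(pair(0, pair(e, e)), pair(e, pair(e, e)))))), pair(pair(e, pair(0, 0)), g(pair(0, pair(a, pair(e, 0))), pair(e, pair(e, e)))))  →  pair(g(pair(0, pair(0, pair(pair(a, a), pair(0, a)))), g(pair(0, pair(0, pair(e, e))), pair(0, g(pair(0, pair(e, e)), pair(e, pair(e, e)))))), pair(pair(e, pair(0, 0)), g(pair(0, pair(a, pair(e, 0))), pair(e, pair(e, e)))))   [R5 at 1.1.2.2]
2. pair(g(pair(0, pair(0, pair(pair(a, a), pair(0, a)))), g(pair(0, pair(0, pair(e, e))), pair(0, g(pair(0, pair(e, e)), pair(e, pair(e, e)))))), pair(pair(e, pair(0, 0)), g(pair(0, pair(a, pair(e, 0))), pair(e, pair(e, e)))))  →  pair(g(pair(0, pair(0, pair(pair(a, a), pair(0, a)))), g(pair(0, pair(0, pair(e, e))), pair(0, pair(e, e)))), pair(pair(e, pair(0, 0)), g(pair(0, pair(a, pair(e, 0))), pair(e, pair(e, e)))))   [R5 at 1.2.2.2]
3. pair(g(pair(0, pair(0, pair(pair(a, a), pair(0, a)))), g(pair(0, pair(0, pair(e, e))), pair(0, pair(e, e)))), pair(pair(e, pair(0, 0)), g(pair(0, pair(a, pair(e, 0))), pair(e, pair(e, e)))))  →  pair(g(pair(0, pair(0, pair(pair(a, a), pair(0, a)))), pair(0, pair(e, e))), pair(pair(e, pair(0, 0)), g(pair(0, pair(a, pair(e, 0))), pair(e, pair(e, e)))))   [R5 at 1.2]
4. pair(g(pair(0, pair(0, pair(pair(a, a), pair(0, a)))), pair(0, pair(e, e))), pair(pair(e, pair(0, 0)), g(pair(0, pair(a, pair(e, 0))), pair(e, pair(e, e)))))  →  pair(pair(0, pair(pair(a, a), pair(0, a))), pair(pair(e, pair(0, 0)), g(pair(0, pair(a, pair(e, 0))), pair(e, pair(e, e)))))   [R5 at 1]
5. pair(pair(0, pair(pair(a, a), pair(0, a))), pair(pair(e, pair(0, 0)), g(pair(0, pair(a, pair(e, 0))), pair(e, pair(e, e)))))  →  pair(pair(0, pair(pair(a, a), pair(0, a))), pair(pair(e, pair(0, 0)), pair(a, pair(e, 0))))   [R5 at 2.2]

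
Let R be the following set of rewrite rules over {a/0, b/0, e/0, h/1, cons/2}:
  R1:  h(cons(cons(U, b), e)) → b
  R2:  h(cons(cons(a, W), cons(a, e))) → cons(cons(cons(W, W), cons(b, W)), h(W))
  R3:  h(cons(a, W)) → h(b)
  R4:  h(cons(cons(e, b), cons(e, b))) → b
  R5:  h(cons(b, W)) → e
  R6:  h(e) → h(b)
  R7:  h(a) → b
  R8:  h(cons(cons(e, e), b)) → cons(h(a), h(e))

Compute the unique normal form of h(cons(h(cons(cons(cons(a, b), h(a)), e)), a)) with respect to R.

e

1. h(cons(h(cons(cons(cons(a, b), h(a)), e)), a))  →  h(cons(h(cons(cons(cons(a, b), b), e)), a))   [R7 at 1.1.1.1.2]
2. h(cons(h(cons(cons(cons(a, b), b), e)), a))  →  h(cons(b, a))   [R1 at 1.1]
3. h(cons(b, a))  →  e   [R5 at ε]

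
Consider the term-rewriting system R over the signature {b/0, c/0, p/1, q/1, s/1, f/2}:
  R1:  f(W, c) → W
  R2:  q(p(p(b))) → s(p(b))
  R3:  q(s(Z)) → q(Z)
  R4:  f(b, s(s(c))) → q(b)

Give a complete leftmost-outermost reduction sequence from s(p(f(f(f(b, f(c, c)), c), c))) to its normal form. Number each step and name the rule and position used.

1. s(p(f(f(f(b, f(c, c)), c), c)))  →  s(p(f(f(b, f(c, c)), c)))   [R1 at 1.1]
2. s(p(f(f(b, f(c, c)), c)))  →  s(p(f(b, f(c, c))))   [R1 at 1.1]
3. s(p(f(b, f(c, c))))  →  s(p(f(b, c)))   [R1 at 1.1.2]
4. s(p(f(b, c)))  →  s(p(b))   [R1 at 1.1]

s(p(b))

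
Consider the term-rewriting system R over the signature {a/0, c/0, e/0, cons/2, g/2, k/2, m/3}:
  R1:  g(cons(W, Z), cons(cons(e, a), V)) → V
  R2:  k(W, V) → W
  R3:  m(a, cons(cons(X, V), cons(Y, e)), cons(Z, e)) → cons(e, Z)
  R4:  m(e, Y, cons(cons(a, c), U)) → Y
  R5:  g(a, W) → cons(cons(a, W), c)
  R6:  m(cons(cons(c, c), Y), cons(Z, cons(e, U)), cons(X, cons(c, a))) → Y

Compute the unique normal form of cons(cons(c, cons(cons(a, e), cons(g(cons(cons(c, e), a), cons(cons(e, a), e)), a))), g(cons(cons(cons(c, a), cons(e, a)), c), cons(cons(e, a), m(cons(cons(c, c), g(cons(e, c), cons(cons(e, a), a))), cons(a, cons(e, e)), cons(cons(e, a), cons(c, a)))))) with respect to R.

cons(cons(c, cons(cons(a, e), cons(e, a))), a)

1. cons(cons(c, cons(cons(a, e), cons(g(cons(cons(c, e), a), cons(cons(e, a), e)), a))), g(cons(cons(cons(c, a), cons(e, a)), c), cons(cons(e, a), m(cons(cons(c, c), g(cons(e, c), cons(cons(e, a), a))), cons(a, cons(e, e)), cons(cons(e, a), cons(c, a))))))  →  cons(cons(c, cons(cons(a, e), cons(e, a))), g(cons(cons(cons(c, a), cons(e, a)), c), cons(cons(e, a), m(cons(cons(c, c), g(cons(e, c), cons(cons(e, a), a))), cons(a, cons(e, e)), cons(cons(e, a), cons(c, a))))))   [R1 at 1.2.2.1]
2. cons(cons(c, cons(cons(a, e), cons(e, a))), g(cons(cons(cons(c, a), cons(e, a)), c), cons(cons(e, a), m(cons(cons(c, c), g(cons(e, c), cons(cons(e, a), a))), cons(a, cons(e, e)), cons(cons(e, a), cons(c, a))))))  →  cons(cons(c, cons(cons(a, e), cons(e, a))), m(cons(cons(c, c), g(cons(e, c), cons(cons(e, a), a))), cons(a, cons(e, e)), cons(cons(e, a), cons(c, a))))   [R1 at 2]
3. cons(cons(c, cons(cons(a, e), cons(e, a))), m(cons(cons(c, c), g(cons(e, c), cons(cons(e, a), a))), cons(a, cons(e, e)), cons(cons(e, a), cons(c, a))))  →  cons(cons(c, cons(cons(a, e), cons(e, a))), g(cons(e, c), cons(cons(e, a), a)))   [R6 at 2]
4. cons(cons(c, cons(cons(a, e), cons(e, a))), g(cons(e, c), cons(cons(e, a), a)))  →  cons(cons(c, cons(cons(a, e), cons(e, a))), a)   [R1 at 2]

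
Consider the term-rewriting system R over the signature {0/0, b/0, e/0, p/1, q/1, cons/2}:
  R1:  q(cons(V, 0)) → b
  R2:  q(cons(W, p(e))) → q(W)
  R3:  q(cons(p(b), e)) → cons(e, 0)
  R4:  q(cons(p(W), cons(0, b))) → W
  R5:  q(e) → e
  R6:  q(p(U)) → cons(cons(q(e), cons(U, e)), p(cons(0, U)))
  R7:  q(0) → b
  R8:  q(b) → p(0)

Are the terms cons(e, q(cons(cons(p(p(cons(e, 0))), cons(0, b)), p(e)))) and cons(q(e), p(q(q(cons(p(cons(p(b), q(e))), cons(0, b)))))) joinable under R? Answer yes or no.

Reduce t₁ = cons(e, q(cons(cons(p(p(cons(e, 0))), cons(0, b)), p(e)))):
1. cons(e, q(cons(cons(p(p(cons(e, 0))), cons(0, b)), p(e))))  →  cons(e, q(cons(p(p(cons(e, 0))), cons(0, b))))   [R2 at 2]
2. cons(e, q(cons(p(p(cons(e, 0))), cons(0, b))))  →  cons(e, p(cons(e, 0)))   [R4 at 2]

Reduce t₂ = cons(q(e), p(q(q(cons(p(cons(p(b), q(e))), cons(0, b)))))):
1. cons(q(e), p(q(q(cons(p(cons(p(b), q(e))), cons(0, b))))))  →  cons(e, p(q(q(cons(p(cons(p(b), q(e))), cons(0, b))))))   [R5 at 1]
2. cons(e, p(q(q(cons(p(cons(p(b), q(e))), cons(0, b))))))  →  cons(e, p(q(cons(p(b), q(e)))))   [R4 at 2.1.1]
3. cons(e, p(q(cons(p(b), q(e)))))  →  cons(e, p(q(cons(p(b), e))))   [R5 at 2.1.1.2]
4. cons(e, p(q(cons(p(b), e))))  →  cons(e, p(cons(e, 0)))   [R3 at 2.1]

yes — NF(t₁) = cons(e, p(cons(e, 0))), NF(t₂) = cons(e, p(cons(e, 0)))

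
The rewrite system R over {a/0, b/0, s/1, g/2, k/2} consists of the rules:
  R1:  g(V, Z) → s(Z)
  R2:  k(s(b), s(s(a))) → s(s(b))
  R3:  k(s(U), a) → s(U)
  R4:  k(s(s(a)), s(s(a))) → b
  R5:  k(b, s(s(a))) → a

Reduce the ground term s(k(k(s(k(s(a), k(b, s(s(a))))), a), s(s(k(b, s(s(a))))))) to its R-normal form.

1. s(k(k(s(k(s(a), k(b, s(s(a))))), a), s(s(k(b, s(s(a)))))))  →  s(k(s(k(s(a), k(b, s(s(a))))), s(s(k(b, s(s(a)))))))   [R3 at 1.1]
2. s(k(s(k(s(a), k(b, s(s(a))))), s(s(k(b, s(s(a)))))))  →  s(k(s(k(s(a), a)), s(s(k(b, s(s(a)))))))   [R5 at 1.1.1.2]
3. s(k(s(k(s(a), a)), s(s(k(b, s(s(a)))))))  →  s(k(s(s(a)), s(s(k(b, s(s(a)))))))   [R3 at 1.1.1]
4. s(k(s(s(a)), s(s(k(b, s(s(a)))))))  →  s(k(s(s(a)), s(s(a))))   [R5 at 1.2.1.1]
5. s(k(s(s(a)), s(s(a))))  →  s(b)   [R4 at 1]

s(b)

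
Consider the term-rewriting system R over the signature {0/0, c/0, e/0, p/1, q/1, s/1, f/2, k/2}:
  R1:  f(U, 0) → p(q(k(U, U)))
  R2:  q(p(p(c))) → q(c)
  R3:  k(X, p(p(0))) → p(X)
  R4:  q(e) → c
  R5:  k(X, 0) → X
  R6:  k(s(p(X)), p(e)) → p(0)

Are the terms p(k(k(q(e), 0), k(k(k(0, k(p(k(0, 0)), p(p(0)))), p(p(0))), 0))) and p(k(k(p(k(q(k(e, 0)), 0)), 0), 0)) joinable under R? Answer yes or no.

Reduce t₁ = p(k(k(q(e), 0), k(k(k(0, k(p(k(0, 0)), p(p(0)))), p(p(0))), 0))):
1. p(k(k(q(e), 0), k(k(k(0, k(p(k(0, 0)), p(p(0)))), p(p(0))), 0)))  →  p(k(q(e), k(k(k(0, k(p(k(0, 0)), p(p(0)))), p(p(0))), 0)))   [R5 at 1.1]
2. p(k(q(e), k(k(k(0, k(p(k(0, 0)), p(p(0)))), p(p(0))), 0)))  →  p(k(c, k(k(k(0, k(p(k(0, 0)), p(p(0)))), p(p(0))), 0)))   [R4 at 1.1]
3. p(k(c, k(k(k(0, k(p(k(0, 0)), p(p(0)))), p(p(0))), 0)))  →  p(k(c, k(k(0, k(p(k(0, 0)), p(p(0)))), p(p(0)))))   [R5 at 1.2]
4. p(k(c, k(k(0, k(p(k(0, 0)), p(p(0)))), p(p(0)))))  →  p(k(c, p(k(0, k(p(k(0, 0)), p(p(0)))))))   [R3 at 1.2]
5. p(k(c, p(k(0, k(p(k(0, 0)), p(p(0)))))))  →  p(k(c, p(k(0, p(p(k(0, 0)))))))   [R3 at 1.2.1.2]
6. p(k(c, p(k(0, p(p(k(0, 0)))))))  →  p(k(c, p(k(0, p(p(0))))))   [R5 at 1.2.1.2.1.1]
7. p(k(c, p(k(0, p(p(0))))))  →  p(k(c, p(p(0))))   [R3 at 1.2.1]
8. p(k(c, p(p(0))))  →  p(p(c))   [R3 at 1]

Reduce t₂ = p(k(k(p(k(q(k(e, 0)), 0)), 0), 0)):
1. p(k(k(p(k(q(k(e, 0)), 0)), 0), 0))  →  p(k(p(k(q(k(e, 0)), 0)), 0))   [R5 at 1]
2. p(k(p(k(q(k(e, 0)), 0)), 0))  →  p(p(k(q(k(e, 0)), 0)))   [R5 at 1]
3. p(p(k(q(k(e, 0)), 0)))  →  p(p(q(k(e, 0))))   [R5 at 1.1]
4. p(p(q(k(e, 0))))  →  p(p(q(e)))   [R5 at 1.1.1]
5. p(p(q(e)))  →  p(p(c))   [R4 at 1.1]

yes — NF(t₁) = p(p(c)), NF(t₂) = p(p(c))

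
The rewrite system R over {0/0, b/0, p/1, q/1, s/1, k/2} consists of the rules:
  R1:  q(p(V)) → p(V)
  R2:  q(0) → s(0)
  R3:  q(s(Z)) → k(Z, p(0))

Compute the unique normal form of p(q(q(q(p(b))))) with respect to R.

p(p(b))

1. p(q(q(q(p(b)))))  →  p(q(q(p(b))))   [R1 at 1.1.1]
2. p(q(q(p(b))))  →  p(q(p(b)))   [R1 at 1.1]
3. p(q(p(b)))  →  p(p(b))   [R1 at 1]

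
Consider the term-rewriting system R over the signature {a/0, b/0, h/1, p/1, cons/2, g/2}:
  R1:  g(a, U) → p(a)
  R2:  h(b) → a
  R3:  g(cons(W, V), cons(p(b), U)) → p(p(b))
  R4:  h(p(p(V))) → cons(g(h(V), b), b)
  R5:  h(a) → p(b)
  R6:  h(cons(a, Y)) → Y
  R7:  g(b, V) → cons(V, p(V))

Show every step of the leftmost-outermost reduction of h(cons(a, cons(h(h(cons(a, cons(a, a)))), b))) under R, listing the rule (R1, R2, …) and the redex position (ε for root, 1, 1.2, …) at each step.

cons(a, b)

1. h(cons(a, cons(h(h(cons(a, cons(a, a)))), b)))  →  cons(h(h(cons(a, cons(a, a)))), b)   [R6 at ε]
2. cons(h(h(cons(a, cons(a, a)))), b)  →  cons(h(cons(a, a)), b)   [R6 at 1.1]
3. cons(h(cons(a, a)), b)  →  cons(a, b)   [R6 at 1]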